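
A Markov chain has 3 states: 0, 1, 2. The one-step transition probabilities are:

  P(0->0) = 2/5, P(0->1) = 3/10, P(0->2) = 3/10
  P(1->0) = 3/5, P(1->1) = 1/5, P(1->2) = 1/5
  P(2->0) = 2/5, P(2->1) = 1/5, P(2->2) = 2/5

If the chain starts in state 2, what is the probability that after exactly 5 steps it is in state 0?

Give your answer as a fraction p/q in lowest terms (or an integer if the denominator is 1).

Answer: 1403/3125

Derivation:
Computing P^5 by repeated multiplication:
P^1 =
  0: [2/5, 3/10, 3/10]
  1: [3/5, 1/5, 1/5]
  2: [2/5, 1/5, 2/5]
P^2 =
  0: [23/50, 6/25, 3/10]
  1: [11/25, 13/50, 3/10]
  2: [11/25, 6/25, 8/25]
P^3 =
  0: [56/125, 123/500, 153/500]
  1: [113/250, 61/250, 38/125]
  2: [56/125, 61/250, 77/250]
P^4 =
  0: [1123/2500, 153/625, 153/500]
  1: [561/1250, 613/2500, 153/500]
  2: [561/1250, 153/625, 383/1250]
P^5 =
  0: [1403/3125, 6123/25000, 7653/25000]
  1: [5613/12500, 3061/12500, 1913/6250]
  2: [1403/3125, 3061/12500, 3827/12500]

(P^5)[2 -> 0] = 1403/3125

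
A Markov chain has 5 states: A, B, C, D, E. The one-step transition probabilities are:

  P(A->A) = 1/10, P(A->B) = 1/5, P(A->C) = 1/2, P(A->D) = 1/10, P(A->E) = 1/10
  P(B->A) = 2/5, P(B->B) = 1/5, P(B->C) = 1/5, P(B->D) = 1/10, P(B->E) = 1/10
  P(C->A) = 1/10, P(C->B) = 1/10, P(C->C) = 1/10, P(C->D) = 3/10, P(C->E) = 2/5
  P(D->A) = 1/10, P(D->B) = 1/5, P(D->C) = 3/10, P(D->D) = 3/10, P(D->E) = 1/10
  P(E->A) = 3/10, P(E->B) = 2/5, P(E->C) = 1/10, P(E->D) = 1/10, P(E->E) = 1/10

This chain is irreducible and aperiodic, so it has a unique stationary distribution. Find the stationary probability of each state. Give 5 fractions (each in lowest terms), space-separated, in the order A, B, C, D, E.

The stationary distribution satisfies pi = pi * P, i.e.:
  pi_A = 1/10*pi_A + 2/5*pi_B + 1/10*pi_C + 1/10*pi_D + 3/10*pi_E
  pi_B = 1/5*pi_A + 1/5*pi_B + 1/10*pi_C + 1/5*pi_D + 2/5*pi_E
  pi_C = 1/2*pi_A + 1/5*pi_B + 1/10*pi_C + 3/10*pi_D + 1/10*pi_E
  pi_D = 1/10*pi_A + 1/10*pi_B + 3/10*pi_C + 3/10*pi_D + 1/10*pi_E
  pi_E = 1/10*pi_A + 1/10*pi_B + 2/5*pi_C + 1/10*pi_D + 1/10*pi_E
with normalization: pi_A + pi_B + pi_C + pi_D + pi_E = 1.

Using the first 4 balance equations plus normalization, the linear system A*pi = b is:
  [-9/10, 2/5, 1/10, 1/10, 3/10] . pi = 0
  [1/5, -4/5, 1/10, 1/5, 2/5] . pi = 0
  [1/2, 1/5, -9/10, 3/10, 1/10] . pi = 0
  [1/10, 1/10, 3/10, -7/10, 1/10] . pi = 0
  [1, 1, 1, 1, 1] . pi = 1

Solving yields:
  pi_A = 15/76
  pi_B = 4/19
  pi_C = 9/38
  pi_D = 7/38
  pi_E = 13/76

Verification (pi * P):
  15/76*1/10 + 4/19*2/5 + 9/38*1/10 + 7/38*1/10 + 13/76*3/10 = 15/76 = pi_A  (ok)
  15/76*1/5 + 4/19*1/5 + 9/38*1/10 + 7/38*1/5 + 13/76*2/5 = 4/19 = pi_B  (ok)
  15/76*1/2 + 4/19*1/5 + 9/38*1/10 + 7/38*3/10 + 13/76*1/10 = 9/38 = pi_C  (ok)
  15/76*1/10 + 4/19*1/10 + 9/38*3/10 + 7/38*3/10 + 13/76*1/10 = 7/38 = pi_D  (ok)
  15/76*1/10 + 4/19*1/10 + 9/38*2/5 + 7/38*1/10 + 13/76*1/10 = 13/76 = pi_E  (ok)

Answer: 15/76 4/19 9/38 7/38 13/76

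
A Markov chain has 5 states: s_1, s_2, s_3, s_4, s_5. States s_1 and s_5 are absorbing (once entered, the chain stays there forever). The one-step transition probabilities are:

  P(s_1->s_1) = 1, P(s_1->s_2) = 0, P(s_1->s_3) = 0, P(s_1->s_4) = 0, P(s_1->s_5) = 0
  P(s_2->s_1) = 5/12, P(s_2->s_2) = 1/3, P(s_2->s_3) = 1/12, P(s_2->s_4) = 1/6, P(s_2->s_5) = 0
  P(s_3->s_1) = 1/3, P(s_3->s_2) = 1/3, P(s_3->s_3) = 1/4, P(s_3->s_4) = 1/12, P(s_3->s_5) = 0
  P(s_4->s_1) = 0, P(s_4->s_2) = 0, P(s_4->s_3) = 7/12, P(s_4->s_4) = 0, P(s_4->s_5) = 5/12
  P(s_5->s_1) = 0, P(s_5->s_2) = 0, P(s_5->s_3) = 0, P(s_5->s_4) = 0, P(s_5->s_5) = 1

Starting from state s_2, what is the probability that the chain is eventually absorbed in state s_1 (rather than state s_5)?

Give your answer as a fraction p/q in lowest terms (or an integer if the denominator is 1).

Answer: 609/704

Derivation:
Let a_i = P(absorbed in s_1 | start in state i).
Boundary conditions: a_s_1 = 1, a_s_5 = 0.
For each transient state i, a_i = sum_j P(i->j) * a_j:
  a_s_2 = 5/12*a_s_1 + 1/3*a_s_2 + 1/12*a_s_3 + 1/6*a_s_4 + 0*a_s_5
  a_s_3 = 1/3*a_s_1 + 1/3*a_s_2 + 1/4*a_s_3 + 1/12*a_s_4 + 0*a_s_5
  a_s_4 = 0*a_s_1 + 0*a_s_2 + 7/12*a_s_3 + 0*a_s_4 + 5/12*a_s_5

Substituting a_s_1 = 1 and a_s_5 = 0, rearrange to (I - Q) a = r where r[i] = P(i -> s_1):
  [2/3, -1/12, -1/6] . (a_s_2, a_s_3, a_s_4) = 5/12
  [-1/3, 3/4, -1/12] . (a_s_2, a_s_3, a_s_4) = 1/3
  [0, -7/12, 1] . (a_s_2, a_s_3, a_s_4) = 0

Solving yields:
  a_s_2 = 609/704
  a_s_3 = 39/44
  a_s_4 = 91/176

Starting state is s_2, so the absorption probability is a_s_2 = 609/704.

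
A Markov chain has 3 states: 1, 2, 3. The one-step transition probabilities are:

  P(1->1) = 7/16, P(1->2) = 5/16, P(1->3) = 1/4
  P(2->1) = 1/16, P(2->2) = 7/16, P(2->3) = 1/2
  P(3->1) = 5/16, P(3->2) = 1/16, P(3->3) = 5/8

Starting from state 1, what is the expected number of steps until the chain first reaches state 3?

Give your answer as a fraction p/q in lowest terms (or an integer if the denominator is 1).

Let h_i = expected steps to first reach 3 from state i.
Boundary: h_3 = 0.
First-step equations for the other states:
  h_1 = 1 + 7/16*h_1 + 5/16*h_2 + 1/4*h_3
  h_2 = 1 + 1/16*h_1 + 7/16*h_2 + 1/2*h_3

Substituting h_3 = 0 and rearranging gives the linear system (I - Q) h = 1:
  [9/16, -5/16] . (h_1, h_2) = 1
  [-1/16, 9/16] . (h_1, h_2) = 1

Solving yields:
  h_1 = 56/19
  h_2 = 40/19

Starting state is 1, so the expected hitting time is h_1 = 56/19.

Answer: 56/19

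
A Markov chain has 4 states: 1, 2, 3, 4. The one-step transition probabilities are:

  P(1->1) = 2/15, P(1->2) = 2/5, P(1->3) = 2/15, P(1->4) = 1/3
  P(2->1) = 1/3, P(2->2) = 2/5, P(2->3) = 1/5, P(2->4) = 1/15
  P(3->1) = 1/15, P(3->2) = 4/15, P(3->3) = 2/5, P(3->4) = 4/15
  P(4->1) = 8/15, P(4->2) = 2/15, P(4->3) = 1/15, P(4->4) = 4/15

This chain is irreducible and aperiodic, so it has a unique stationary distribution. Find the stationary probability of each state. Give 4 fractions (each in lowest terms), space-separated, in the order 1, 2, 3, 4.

The stationary distribution satisfies pi = pi * P, i.e.:
  pi_1 = 2/15*pi_1 + 1/3*pi_2 + 1/15*pi_3 + 8/15*pi_4
  pi_2 = 2/5*pi_1 + 2/5*pi_2 + 4/15*pi_3 + 2/15*pi_4
  pi_3 = 2/15*pi_1 + 1/5*pi_2 + 2/5*pi_3 + 1/15*pi_4
  pi_4 = 1/3*pi_1 + 1/15*pi_2 + 4/15*pi_3 + 4/15*pi_4
with normalization: pi_1 + pi_2 + pi_3 + pi_4 = 1.

Using the first 3 balance equations plus normalization, the linear system A*pi = b is:
  [-13/15, 1/3, 1/15, 8/15] . pi = 0
  [2/5, -3/5, 4/15, 2/15] . pi = 0
  [2/15, 1/5, -3/5, 1/15] . pi = 0
  [1, 1, 1, 1] . pi = 1

Solving yields:
  pi_1 = 677/2485
  pi_2 = 112/355
  pi_3 = 473/2485
  pi_4 = 551/2485

Verification (pi * P):
  677/2485*2/15 + 112/355*1/3 + 473/2485*1/15 + 551/2485*8/15 = 677/2485 = pi_1  (ok)
  677/2485*2/5 + 112/355*2/5 + 473/2485*4/15 + 551/2485*2/15 = 112/355 = pi_2  (ok)
  677/2485*2/15 + 112/355*1/5 + 473/2485*2/5 + 551/2485*1/15 = 473/2485 = pi_3  (ok)
  677/2485*1/3 + 112/355*1/15 + 473/2485*4/15 + 551/2485*4/15 = 551/2485 = pi_4  (ok)

Answer: 677/2485 112/355 473/2485 551/2485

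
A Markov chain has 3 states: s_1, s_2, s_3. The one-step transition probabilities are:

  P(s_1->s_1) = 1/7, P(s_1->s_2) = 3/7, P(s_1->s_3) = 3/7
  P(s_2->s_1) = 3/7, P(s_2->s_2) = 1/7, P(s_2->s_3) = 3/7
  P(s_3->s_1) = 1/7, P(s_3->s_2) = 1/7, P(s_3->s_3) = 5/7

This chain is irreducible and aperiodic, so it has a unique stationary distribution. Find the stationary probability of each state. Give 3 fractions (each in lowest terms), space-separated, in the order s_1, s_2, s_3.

The stationary distribution satisfies pi = pi * P, i.e.:
  pi_s_1 = 1/7*pi_s_1 + 3/7*pi_s_2 + 1/7*pi_s_3
  pi_s_2 = 3/7*pi_s_1 + 1/7*pi_s_2 + 1/7*pi_s_3
  pi_s_3 = 3/7*pi_s_1 + 3/7*pi_s_2 + 5/7*pi_s_3
with normalization: pi_s_1 + pi_s_2 + pi_s_3 = 1.

Using the first 2 balance equations plus normalization, the linear system A*pi = b is:
  [-6/7, 3/7, 1/7] . pi = 0
  [3/7, -6/7, 1/7] . pi = 0
  [1, 1, 1] . pi = 1

Solving yields:
  pi_s_1 = 1/5
  pi_s_2 = 1/5
  pi_s_3 = 3/5

Verification (pi * P):
  1/5*1/7 + 1/5*3/7 + 3/5*1/7 = 1/5 = pi_s_1  (ok)
  1/5*3/7 + 1/5*1/7 + 3/5*1/7 = 1/5 = pi_s_2  (ok)
  1/5*3/7 + 1/5*3/7 + 3/5*5/7 = 3/5 = pi_s_3  (ok)

Answer: 1/5 1/5 3/5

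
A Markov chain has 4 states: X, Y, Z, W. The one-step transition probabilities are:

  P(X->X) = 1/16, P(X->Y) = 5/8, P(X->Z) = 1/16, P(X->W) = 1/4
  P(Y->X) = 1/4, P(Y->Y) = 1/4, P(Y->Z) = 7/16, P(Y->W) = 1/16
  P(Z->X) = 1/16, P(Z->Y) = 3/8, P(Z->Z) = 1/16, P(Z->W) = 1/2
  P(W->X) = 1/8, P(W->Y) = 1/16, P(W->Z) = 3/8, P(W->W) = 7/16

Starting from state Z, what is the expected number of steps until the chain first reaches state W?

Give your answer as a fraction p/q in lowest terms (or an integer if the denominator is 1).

Answer: 1104/341

Derivation:
Let h_i = expected steps to first reach W from state i.
Boundary: h_W = 0.
First-step equations for the other states:
  h_X = 1 + 1/16*h_X + 5/8*h_Y + 1/16*h_Z + 1/4*h_W
  h_Y = 1 + 1/4*h_X + 1/4*h_Y + 7/16*h_Z + 1/16*h_W
  h_Z = 1 + 1/16*h_X + 3/8*h_Y + 1/16*h_Z + 1/2*h_W

Substituting h_W = 0 and rearranging gives the linear system (I - Q) h = 1:
  [15/16, -5/8, -1/16] . (h_X, h_Y, h_Z) = 1
  [-1/4, 3/4, -7/16] . (h_X, h_Y, h_Z) = 1
  [-1/16, -3/8, 15/16] . (h_X, h_Y, h_Z) = 1

Solving yields:
  h_X = 1504/341
  h_Y = 1600/341
  h_Z = 1104/341

Starting state is Z, so the expected hitting time is h_Z = 1104/341.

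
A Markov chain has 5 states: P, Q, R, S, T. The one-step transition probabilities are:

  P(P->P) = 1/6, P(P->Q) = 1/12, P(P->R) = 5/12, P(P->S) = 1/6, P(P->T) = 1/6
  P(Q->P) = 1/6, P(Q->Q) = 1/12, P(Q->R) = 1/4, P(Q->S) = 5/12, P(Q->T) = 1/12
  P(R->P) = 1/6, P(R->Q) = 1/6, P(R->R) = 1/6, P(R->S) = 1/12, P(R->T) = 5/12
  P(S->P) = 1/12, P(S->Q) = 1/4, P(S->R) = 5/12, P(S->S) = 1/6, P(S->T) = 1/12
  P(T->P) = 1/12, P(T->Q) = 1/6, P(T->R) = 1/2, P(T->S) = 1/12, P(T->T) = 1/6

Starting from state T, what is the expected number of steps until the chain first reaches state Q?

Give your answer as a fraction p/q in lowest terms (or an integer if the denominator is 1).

Answer: 11688/1927

Derivation:
Let h_i = expected steps to first reach Q from state i.
Boundary: h_Q = 0.
First-step equations for the other states:
  h_P = 1 + 1/6*h_P + 1/12*h_Q + 5/12*h_R + 1/6*h_S + 1/6*h_T
  h_R = 1 + 1/6*h_P + 1/6*h_Q + 1/6*h_R + 1/12*h_S + 5/12*h_T
  h_S = 1 + 1/12*h_P + 1/4*h_Q + 5/12*h_R + 1/6*h_S + 1/12*h_T
  h_T = 1 + 1/12*h_P + 1/6*h_Q + 1/2*h_R + 1/12*h_S + 1/6*h_T

Substituting h_Q = 0 and rearranging gives the linear system (I - Q) h = 1:
  [5/6, -5/12, -1/6, -1/6] . (h_P, h_R, h_S, h_T) = 1
  [-1/6, 5/6, -1/12, -5/12] . (h_P, h_R, h_S, h_T) = 1
  [-1/12, -5/12, 5/6, -1/12] . (h_P, h_R, h_S, h_T) = 1
  [-1/12, -1/2, -1/12, 5/6] . (h_P, h_R, h_S, h_T) = 1

Solving yields:
  h_P = 12648/1927
  h_R = 11748/1927
  h_S = 10620/1927
  h_T = 11688/1927

Starting state is T, so the expected hitting time is h_T = 11688/1927.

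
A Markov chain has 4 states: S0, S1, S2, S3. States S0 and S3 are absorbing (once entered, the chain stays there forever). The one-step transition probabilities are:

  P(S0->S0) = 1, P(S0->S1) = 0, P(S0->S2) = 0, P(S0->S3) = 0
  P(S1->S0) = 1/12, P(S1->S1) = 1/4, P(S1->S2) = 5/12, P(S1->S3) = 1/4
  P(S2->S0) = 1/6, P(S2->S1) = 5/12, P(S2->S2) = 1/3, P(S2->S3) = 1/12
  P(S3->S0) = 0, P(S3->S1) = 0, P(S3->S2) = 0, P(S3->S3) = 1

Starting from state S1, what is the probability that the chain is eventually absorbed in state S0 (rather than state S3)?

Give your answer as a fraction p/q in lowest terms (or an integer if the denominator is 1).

Let a_i = P(absorbed in S0 | start in state i).
Boundary conditions: a_S0 = 1, a_S3 = 0.
For each transient state i, a_i = sum_j P(i->j) * a_j:
  a_S1 = 1/12*a_S0 + 1/4*a_S1 + 5/12*a_S2 + 1/4*a_S3
  a_S2 = 1/6*a_S0 + 5/12*a_S1 + 1/3*a_S2 + 1/12*a_S3

Substituting a_S0 = 1 and a_S3 = 0, rearrange to (I - Q) a = r where r[i] = P(i -> S0):
  [3/4, -5/12] . (a_S1, a_S2) = 1/12
  [-5/12, 2/3] . (a_S1, a_S2) = 1/6

Solving yields:
  a_S1 = 18/47
  a_S2 = 23/47

Starting state is S1, so the absorption probability is a_S1 = 18/47.

Answer: 18/47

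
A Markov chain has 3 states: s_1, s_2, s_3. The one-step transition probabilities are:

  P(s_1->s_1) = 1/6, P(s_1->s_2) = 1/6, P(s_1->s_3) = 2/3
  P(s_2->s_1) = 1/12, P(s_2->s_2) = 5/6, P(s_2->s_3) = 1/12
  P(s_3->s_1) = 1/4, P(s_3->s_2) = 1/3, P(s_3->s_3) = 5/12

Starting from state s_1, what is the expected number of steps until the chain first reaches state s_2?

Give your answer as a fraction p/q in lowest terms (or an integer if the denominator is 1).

Answer: 90/23

Derivation:
Let h_i = expected steps to first reach s_2 from state i.
Boundary: h_s_2 = 0.
First-step equations for the other states:
  h_s_1 = 1 + 1/6*h_s_1 + 1/6*h_s_2 + 2/3*h_s_3
  h_s_3 = 1 + 1/4*h_s_1 + 1/3*h_s_2 + 5/12*h_s_3

Substituting h_s_2 = 0 and rearranging gives the linear system (I - Q) h = 1:
  [5/6, -2/3] . (h_s_1, h_s_3) = 1
  [-1/4, 7/12] . (h_s_1, h_s_3) = 1

Solving yields:
  h_s_1 = 90/23
  h_s_3 = 78/23

Starting state is s_1, so the expected hitting time is h_s_1 = 90/23.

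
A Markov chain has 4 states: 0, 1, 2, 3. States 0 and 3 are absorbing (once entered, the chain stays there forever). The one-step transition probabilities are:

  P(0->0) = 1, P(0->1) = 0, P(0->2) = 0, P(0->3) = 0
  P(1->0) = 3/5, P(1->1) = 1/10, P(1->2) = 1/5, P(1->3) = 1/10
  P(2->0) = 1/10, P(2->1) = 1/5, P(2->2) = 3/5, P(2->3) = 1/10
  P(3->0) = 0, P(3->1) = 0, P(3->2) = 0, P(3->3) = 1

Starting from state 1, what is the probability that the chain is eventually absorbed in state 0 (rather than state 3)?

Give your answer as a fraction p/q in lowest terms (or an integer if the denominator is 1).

Answer: 13/16

Derivation:
Let a_i = P(absorbed in 0 | start in state i).
Boundary conditions: a_0 = 1, a_3 = 0.
For each transient state i, a_i = sum_j P(i->j) * a_j:
  a_1 = 3/5*a_0 + 1/10*a_1 + 1/5*a_2 + 1/10*a_3
  a_2 = 1/10*a_0 + 1/5*a_1 + 3/5*a_2 + 1/10*a_3

Substituting a_0 = 1 and a_3 = 0, rearrange to (I - Q) a = r where r[i] = P(i -> 0):
  [9/10, -1/5] . (a_1, a_2) = 3/5
  [-1/5, 2/5] . (a_1, a_2) = 1/10

Solving yields:
  a_1 = 13/16
  a_2 = 21/32

Starting state is 1, so the absorption probability is a_1 = 13/16.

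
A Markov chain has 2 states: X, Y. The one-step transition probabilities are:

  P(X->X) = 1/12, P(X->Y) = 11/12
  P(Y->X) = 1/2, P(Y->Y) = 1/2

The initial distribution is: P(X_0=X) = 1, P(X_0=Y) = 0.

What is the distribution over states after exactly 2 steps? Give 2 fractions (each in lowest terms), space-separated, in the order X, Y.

Answer: 67/144 77/144

Derivation:
Propagating the distribution step by step (d_{t+1} = d_t * P):
d_0 = (X=1, Y=0)
  d_1[X] = 1*1/12 + 0*1/2 = 1/12
  d_1[Y] = 1*11/12 + 0*1/2 = 11/12
d_1 = (X=1/12, Y=11/12)
  d_2[X] = 1/12*1/12 + 11/12*1/2 = 67/144
  d_2[Y] = 1/12*11/12 + 11/12*1/2 = 77/144
d_2 = (X=67/144, Y=77/144)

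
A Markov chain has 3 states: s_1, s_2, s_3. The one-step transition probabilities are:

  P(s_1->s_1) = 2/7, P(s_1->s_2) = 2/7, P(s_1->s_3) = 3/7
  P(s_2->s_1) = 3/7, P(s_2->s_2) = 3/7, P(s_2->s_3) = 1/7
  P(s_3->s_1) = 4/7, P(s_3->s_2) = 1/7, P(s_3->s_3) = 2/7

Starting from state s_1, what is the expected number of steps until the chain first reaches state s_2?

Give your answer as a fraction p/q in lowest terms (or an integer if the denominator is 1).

Let h_i = expected steps to first reach s_2 from state i.
Boundary: h_s_2 = 0.
First-step equations for the other states:
  h_s_1 = 1 + 2/7*h_s_1 + 2/7*h_s_2 + 3/7*h_s_3
  h_s_3 = 1 + 4/7*h_s_1 + 1/7*h_s_2 + 2/7*h_s_3

Substituting h_s_2 = 0 and rearranging gives the linear system (I - Q) h = 1:
  [5/7, -3/7] . (h_s_1, h_s_3) = 1
  [-4/7, 5/7] . (h_s_1, h_s_3) = 1

Solving yields:
  h_s_1 = 56/13
  h_s_3 = 63/13

Starting state is s_1, so the expected hitting time is h_s_1 = 56/13.

Answer: 56/13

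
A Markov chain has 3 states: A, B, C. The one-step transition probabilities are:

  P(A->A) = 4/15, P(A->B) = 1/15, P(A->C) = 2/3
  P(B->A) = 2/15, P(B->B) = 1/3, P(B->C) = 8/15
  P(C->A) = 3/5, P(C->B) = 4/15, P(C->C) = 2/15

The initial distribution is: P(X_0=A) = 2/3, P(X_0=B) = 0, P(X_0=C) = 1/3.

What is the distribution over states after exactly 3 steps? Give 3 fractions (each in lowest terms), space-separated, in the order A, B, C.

Answer: 748/2025 667/3375 4384/10125

Derivation:
Propagating the distribution step by step (d_{t+1} = d_t * P):
d_0 = (A=2/3, B=0, C=1/3)
  d_1[A] = 2/3*4/15 + 0*2/15 + 1/3*3/5 = 17/45
  d_1[B] = 2/3*1/15 + 0*1/3 + 1/3*4/15 = 2/15
  d_1[C] = 2/3*2/3 + 0*8/15 + 1/3*2/15 = 22/45
d_1 = (A=17/45, B=2/15, C=22/45)
  d_2[A] = 17/45*4/15 + 2/15*2/15 + 22/45*3/5 = 278/675
  d_2[B] = 17/45*1/15 + 2/15*1/3 + 22/45*4/15 = 1/5
  d_2[C] = 17/45*2/3 + 2/15*8/15 + 22/45*2/15 = 262/675
d_2 = (A=278/675, B=1/5, C=262/675)
  d_3[A] = 278/675*4/15 + 1/5*2/15 + 262/675*3/5 = 748/2025
  d_3[B] = 278/675*1/15 + 1/5*1/3 + 262/675*4/15 = 667/3375
  d_3[C] = 278/675*2/3 + 1/5*8/15 + 262/675*2/15 = 4384/10125
d_3 = (A=748/2025, B=667/3375, C=4384/10125)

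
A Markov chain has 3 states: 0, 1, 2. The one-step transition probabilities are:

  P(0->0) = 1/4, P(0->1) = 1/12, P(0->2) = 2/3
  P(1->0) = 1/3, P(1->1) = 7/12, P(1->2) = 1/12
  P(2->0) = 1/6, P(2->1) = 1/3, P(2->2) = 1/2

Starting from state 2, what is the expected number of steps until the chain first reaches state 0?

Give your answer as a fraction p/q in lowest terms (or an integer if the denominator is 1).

Let h_i = expected steps to first reach 0 from state i.
Boundary: h_0 = 0.
First-step equations for the other states:
  h_1 = 1 + 1/3*h_0 + 7/12*h_1 + 1/12*h_2
  h_2 = 1 + 1/6*h_0 + 1/3*h_1 + 1/2*h_2

Substituting h_0 = 0 and rearranging gives the linear system (I - Q) h = 1:
  [5/12, -1/12] . (h_1, h_2) = 1
  [-1/3, 1/2] . (h_1, h_2) = 1

Solving yields:
  h_1 = 42/13
  h_2 = 54/13

Starting state is 2, so the expected hitting time is h_2 = 54/13.

Answer: 54/13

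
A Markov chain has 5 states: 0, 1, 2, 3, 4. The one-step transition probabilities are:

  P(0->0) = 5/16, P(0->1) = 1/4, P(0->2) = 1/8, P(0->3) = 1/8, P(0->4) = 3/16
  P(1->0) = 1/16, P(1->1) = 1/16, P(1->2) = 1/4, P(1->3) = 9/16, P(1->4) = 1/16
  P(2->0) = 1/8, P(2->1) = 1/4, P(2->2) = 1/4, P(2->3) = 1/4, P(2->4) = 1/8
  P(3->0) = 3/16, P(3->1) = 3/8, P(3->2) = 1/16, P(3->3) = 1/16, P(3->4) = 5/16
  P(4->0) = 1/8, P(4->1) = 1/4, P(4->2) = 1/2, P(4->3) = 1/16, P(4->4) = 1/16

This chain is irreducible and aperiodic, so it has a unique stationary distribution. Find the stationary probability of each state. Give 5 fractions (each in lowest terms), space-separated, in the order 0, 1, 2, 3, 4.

Answer: 12342/80345 18876/80345 18139/80345 18632/80345 12356/80345

Derivation:
The stationary distribution satisfies pi = pi * P, i.e.:
  pi_0 = 5/16*pi_0 + 1/16*pi_1 + 1/8*pi_2 + 3/16*pi_3 + 1/8*pi_4
  pi_1 = 1/4*pi_0 + 1/16*pi_1 + 1/4*pi_2 + 3/8*pi_3 + 1/4*pi_4
  pi_2 = 1/8*pi_0 + 1/4*pi_1 + 1/4*pi_2 + 1/16*pi_3 + 1/2*pi_4
  pi_3 = 1/8*pi_0 + 9/16*pi_1 + 1/4*pi_2 + 1/16*pi_3 + 1/16*pi_4
  pi_4 = 3/16*pi_0 + 1/16*pi_1 + 1/8*pi_2 + 5/16*pi_3 + 1/16*pi_4
with normalization: pi_0 + pi_1 + pi_2 + pi_3 + pi_4 = 1.

Using the first 4 balance equations plus normalization, the linear system A*pi = b is:
  [-11/16, 1/16, 1/8, 3/16, 1/8] . pi = 0
  [1/4, -15/16, 1/4, 3/8, 1/4] . pi = 0
  [1/8, 1/4, -3/4, 1/16, 1/2] . pi = 0
  [1/8, 9/16, 1/4, -15/16, 1/16] . pi = 0
  [1, 1, 1, 1, 1] . pi = 1

Solving yields:
  pi_0 = 12342/80345
  pi_1 = 18876/80345
  pi_2 = 18139/80345
  pi_3 = 18632/80345
  pi_4 = 12356/80345

Verification (pi * P):
  12342/80345*5/16 + 18876/80345*1/16 + 18139/80345*1/8 + 18632/80345*3/16 + 12356/80345*1/8 = 12342/80345 = pi_0  (ok)
  12342/80345*1/4 + 18876/80345*1/16 + 18139/80345*1/4 + 18632/80345*3/8 + 12356/80345*1/4 = 18876/80345 = pi_1  (ok)
  12342/80345*1/8 + 18876/80345*1/4 + 18139/80345*1/4 + 18632/80345*1/16 + 12356/80345*1/2 = 18139/80345 = pi_2  (ok)
  12342/80345*1/8 + 18876/80345*9/16 + 18139/80345*1/4 + 18632/80345*1/16 + 12356/80345*1/16 = 18632/80345 = pi_3  (ok)
  12342/80345*3/16 + 18876/80345*1/16 + 18139/80345*1/8 + 18632/80345*5/16 + 12356/80345*1/16 = 12356/80345 = pi_4  (ok)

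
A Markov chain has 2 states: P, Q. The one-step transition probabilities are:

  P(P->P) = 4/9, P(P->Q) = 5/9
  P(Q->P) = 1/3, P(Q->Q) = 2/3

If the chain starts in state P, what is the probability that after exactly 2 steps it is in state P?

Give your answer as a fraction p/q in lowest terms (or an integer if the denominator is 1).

Computing P^2 by repeated multiplication:
P^1 =
  P: [4/9, 5/9]
  Q: [1/3, 2/3]
P^2 =
  P: [31/81, 50/81]
  Q: [10/27, 17/27]

(P^2)[P -> P] = 31/81

Answer: 31/81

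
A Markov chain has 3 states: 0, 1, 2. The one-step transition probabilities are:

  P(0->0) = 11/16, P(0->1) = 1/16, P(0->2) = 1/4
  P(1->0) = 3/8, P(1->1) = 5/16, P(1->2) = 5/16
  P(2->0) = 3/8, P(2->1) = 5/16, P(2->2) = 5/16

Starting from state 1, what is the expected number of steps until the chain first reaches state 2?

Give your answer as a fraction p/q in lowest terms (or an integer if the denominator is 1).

Answer: 176/49

Derivation:
Let h_i = expected steps to first reach 2 from state i.
Boundary: h_2 = 0.
First-step equations for the other states:
  h_0 = 1 + 11/16*h_0 + 1/16*h_1 + 1/4*h_2
  h_1 = 1 + 3/8*h_0 + 5/16*h_1 + 5/16*h_2

Substituting h_2 = 0 and rearranging gives the linear system (I - Q) h = 1:
  [5/16, -1/16] . (h_0, h_1) = 1
  [-3/8, 11/16] . (h_0, h_1) = 1

Solving yields:
  h_0 = 192/49
  h_1 = 176/49

Starting state is 1, so the expected hitting time is h_1 = 176/49.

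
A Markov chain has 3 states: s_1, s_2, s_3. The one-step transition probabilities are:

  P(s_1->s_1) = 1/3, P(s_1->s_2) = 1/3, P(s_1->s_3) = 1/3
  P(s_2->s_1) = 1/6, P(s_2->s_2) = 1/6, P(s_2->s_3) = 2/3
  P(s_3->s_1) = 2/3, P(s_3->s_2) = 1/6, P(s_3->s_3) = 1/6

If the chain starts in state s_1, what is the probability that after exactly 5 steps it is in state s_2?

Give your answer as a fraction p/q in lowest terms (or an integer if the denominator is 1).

Computing P^5 by repeated multiplication:
P^1 =
  s_1: [1/3, 1/3, 1/3]
  s_2: [1/6, 1/6, 2/3]
  s_3: [2/3, 1/6, 1/6]
P^2 =
  s_1: [7/18, 2/9, 7/18]
  s_2: [19/36, 7/36, 5/18]
  s_3: [13/36, 5/18, 13/36]
P^3 =
  s_1: [23/54, 25/108, 37/108]
  s_2: [85/216, 55/216, 19/54]
  s_3: [11/27, 49/216, 79/216]
P^4 =
  s_1: [265/648, 77/324, 229/648]
  s_2: [529/1296, 301/1296, 233/648]
  s_3: [541/1296, 19/81, 451/1296]
P^5 =
  s_1: [100/243, 913/3888, 1375/3888]
  s_2: [3223/7776, 1825/7776, 341/972]
  s_3: [1595/3888, 1837/7776, 2749/7776]

(P^5)[s_1 -> s_2] = 913/3888

Answer: 913/3888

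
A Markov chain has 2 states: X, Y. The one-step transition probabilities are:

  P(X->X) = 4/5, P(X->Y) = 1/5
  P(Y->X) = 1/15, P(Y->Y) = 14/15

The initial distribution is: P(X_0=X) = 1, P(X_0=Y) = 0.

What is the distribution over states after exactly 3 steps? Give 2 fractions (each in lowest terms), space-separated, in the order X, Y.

Propagating the distribution step by step (d_{t+1} = d_t * P):
d_0 = (X=1, Y=0)
  d_1[X] = 1*4/5 + 0*1/15 = 4/5
  d_1[Y] = 1*1/5 + 0*14/15 = 1/5
d_1 = (X=4/5, Y=1/5)
  d_2[X] = 4/5*4/5 + 1/5*1/15 = 49/75
  d_2[Y] = 4/5*1/5 + 1/5*14/15 = 26/75
d_2 = (X=49/75, Y=26/75)
  d_3[X] = 49/75*4/5 + 26/75*1/15 = 614/1125
  d_3[Y] = 49/75*1/5 + 26/75*14/15 = 511/1125
d_3 = (X=614/1125, Y=511/1125)

Answer: 614/1125 511/1125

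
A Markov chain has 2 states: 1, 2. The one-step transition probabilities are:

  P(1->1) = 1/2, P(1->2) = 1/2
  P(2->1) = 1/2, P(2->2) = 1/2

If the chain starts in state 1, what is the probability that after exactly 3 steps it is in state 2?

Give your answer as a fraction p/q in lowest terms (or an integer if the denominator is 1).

Computing P^3 by repeated multiplication:
P^1 =
  1: [1/2, 1/2]
  2: [1/2, 1/2]
P^2 =
  1: [1/2, 1/2]
  2: [1/2, 1/2]
P^3 =
  1: [1/2, 1/2]
  2: [1/2, 1/2]

(P^3)[1 -> 2] = 1/2

Answer: 1/2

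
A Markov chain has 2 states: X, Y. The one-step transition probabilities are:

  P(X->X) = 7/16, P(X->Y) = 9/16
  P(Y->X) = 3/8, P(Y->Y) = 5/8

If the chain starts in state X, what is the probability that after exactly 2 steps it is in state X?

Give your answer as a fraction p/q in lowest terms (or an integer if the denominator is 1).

Computing P^2 by repeated multiplication:
P^1 =
  X: [7/16, 9/16]
  Y: [3/8, 5/8]
P^2 =
  X: [103/256, 153/256]
  Y: [51/128, 77/128]

(P^2)[X -> X] = 103/256

Answer: 103/256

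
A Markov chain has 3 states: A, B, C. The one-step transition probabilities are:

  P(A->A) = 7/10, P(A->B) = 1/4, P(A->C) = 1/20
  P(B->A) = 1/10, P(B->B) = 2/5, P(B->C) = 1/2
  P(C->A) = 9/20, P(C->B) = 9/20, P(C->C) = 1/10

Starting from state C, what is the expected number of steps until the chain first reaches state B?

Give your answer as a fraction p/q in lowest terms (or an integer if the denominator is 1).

Answer: 100/33

Derivation:
Let h_i = expected steps to first reach B from state i.
Boundary: h_B = 0.
First-step equations for the other states:
  h_A = 1 + 7/10*h_A + 1/4*h_B + 1/20*h_C
  h_C = 1 + 9/20*h_A + 9/20*h_B + 1/10*h_C

Substituting h_B = 0 and rearranging gives the linear system (I - Q) h = 1:
  [3/10, -1/20] . (h_A, h_C) = 1
  [-9/20, 9/10] . (h_A, h_C) = 1

Solving yields:
  h_A = 380/99
  h_C = 100/33

Starting state is C, so the expected hitting time is h_C = 100/33.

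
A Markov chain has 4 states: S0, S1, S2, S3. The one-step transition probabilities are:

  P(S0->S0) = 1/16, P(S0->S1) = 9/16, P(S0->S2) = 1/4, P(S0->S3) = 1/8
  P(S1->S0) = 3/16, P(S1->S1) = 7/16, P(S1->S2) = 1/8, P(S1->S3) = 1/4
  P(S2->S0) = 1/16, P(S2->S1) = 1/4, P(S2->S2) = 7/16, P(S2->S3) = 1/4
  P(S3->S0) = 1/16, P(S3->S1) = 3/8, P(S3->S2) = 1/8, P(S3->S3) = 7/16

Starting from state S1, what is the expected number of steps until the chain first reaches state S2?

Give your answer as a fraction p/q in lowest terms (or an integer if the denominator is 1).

Let h_i = expected steps to first reach S2 from state i.
Boundary: h_S2 = 0.
First-step equations for the other states:
  h_S0 = 1 + 1/16*h_S0 + 9/16*h_S1 + 1/4*h_S2 + 1/8*h_S3
  h_S1 = 1 + 3/16*h_S0 + 7/16*h_S1 + 1/8*h_S2 + 1/4*h_S3
  h_S3 = 1 + 1/16*h_S0 + 3/8*h_S1 + 1/8*h_S2 + 7/16*h_S3

Substituting h_S2 = 0 and rearranging gives the linear system (I - Q) h = 1:
  [15/16, -9/16, -1/8] . (h_S0, h_S1, h_S3) = 1
  [-3/16, 9/16, -1/4] . (h_S0, h_S1, h_S3) = 1
  [-1/16, -3/8, 9/16] . (h_S0, h_S1, h_S3) = 1

Solving yields:
  h_S0 = 544/87
  h_S1 = 1840/261
  h_S3 = 208/29

Starting state is S1, so the expected hitting time is h_S1 = 1840/261.

Answer: 1840/261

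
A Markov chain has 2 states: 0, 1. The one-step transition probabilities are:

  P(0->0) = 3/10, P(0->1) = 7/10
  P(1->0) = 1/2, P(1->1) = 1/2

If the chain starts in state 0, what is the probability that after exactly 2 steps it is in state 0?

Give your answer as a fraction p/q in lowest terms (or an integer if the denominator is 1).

Answer: 11/25

Derivation:
Computing P^2 by repeated multiplication:
P^1 =
  0: [3/10, 7/10]
  1: [1/2, 1/2]
P^2 =
  0: [11/25, 14/25]
  1: [2/5, 3/5]

(P^2)[0 -> 0] = 11/25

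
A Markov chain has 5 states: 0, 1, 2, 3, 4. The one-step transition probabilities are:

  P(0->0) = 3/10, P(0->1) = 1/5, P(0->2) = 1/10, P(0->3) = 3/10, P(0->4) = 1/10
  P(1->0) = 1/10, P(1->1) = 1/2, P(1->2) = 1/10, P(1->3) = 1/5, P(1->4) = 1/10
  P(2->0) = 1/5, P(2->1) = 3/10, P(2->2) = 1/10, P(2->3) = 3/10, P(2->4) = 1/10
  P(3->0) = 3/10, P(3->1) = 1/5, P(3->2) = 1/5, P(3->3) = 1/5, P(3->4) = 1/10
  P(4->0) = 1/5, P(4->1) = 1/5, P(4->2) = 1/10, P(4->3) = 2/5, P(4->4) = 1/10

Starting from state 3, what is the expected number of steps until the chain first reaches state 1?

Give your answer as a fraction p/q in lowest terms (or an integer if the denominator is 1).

Let h_i = expected steps to first reach 1 from state i.
Boundary: h_1 = 0.
First-step equations for the other states:
  h_0 = 1 + 3/10*h_0 + 1/5*h_1 + 1/10*h_2 + 3/10*h_3 + 1/10*h_4
  h_2 = 1 + 1/5*h_0 + 3/10*h_1 + 1/10*h_2 + 3/10*h_3 + 1/10*h_4
  h_3 = 1 + 3/10*h_0 + 1/5*h_1 + 1/5*h_2 + 1/5*h_3 + 1/10*h_4
  h_4 = 1 + 1/5*h_0 + 1/5*h_1 + 1/10*h_2 + 2/5*h_3 + 1/10*h_4

Substituting h_1 = 0 and rearranging gives the linear system (I - Q) h = 1:
  [7/10, -1/10, -3/10, -1/10] . (h_0, h_2, h_3, h_4) = 1
  [-1/5, 9/10, -3/10, -1/10] . (h_0, h_2, h_3, h_4) = 1
  [-3/10, -1/5, 4/5, -1/10] . (h_0, h_2, h_3, h_4) = 1
  [-1/5, -1/10, -2/5, 9/10] . (h_0, h_2, h_3, h_4) = 1

Solving yields:
  h_0 = 11000/2341
  h_2 = 9900/2341
  h_3 = 10900/2341
  h_4 = 10990/2341

Starting state is 3, so the expected hitting time is h_3 = 10900/2341.

Answer: 10900/2341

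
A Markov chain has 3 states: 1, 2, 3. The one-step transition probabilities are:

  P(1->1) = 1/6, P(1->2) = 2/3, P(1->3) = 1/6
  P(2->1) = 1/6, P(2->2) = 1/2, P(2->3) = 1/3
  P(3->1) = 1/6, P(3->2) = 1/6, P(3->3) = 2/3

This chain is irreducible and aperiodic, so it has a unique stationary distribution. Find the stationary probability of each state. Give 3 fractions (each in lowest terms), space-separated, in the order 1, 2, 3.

Answer: 1/6 3/8 11/24

Derivation:
The stationary distribution satisfies pi = pi * P, i.e.:
  pi_1 = 1/6*pi_1 + 1/6*pi_2 + 1/6*pi_3
  pi_2 = 2/3*pi_1 + 1/2*pi_2 + 1/6*pi_3
  pi_3 = 1/6*pi_1 + 1/3*pi_2 + 2/3*pi_3
with normalization: pi_1 + pi_2 + pi_3 = 1.

Using the first 2 balance equations plus normalization, the linear system A*pi = b is:
  [-5/6, 1/6, 1/6] . pi = 0
  [2/3, -1/2, 1/6] . pi = 0
  [1, 1, 1] . pi = 1

Solving yields:
  pi_1 = 1/6
  pi_2 = 3/8
  pi_3 = 11/24

Verification (pi * P):
  1/6*1/6 + 3/8*1/6 + 11/24*1/6 = 1/6 = pi_1  (ok)
  1/6*2/3 + 3/8*1/2 + 11/24*1/6 = 3/8 = pi_2  (ok)
  1/6*1/6 + 3/8*1/3 + 11/24*2/3 = 11/24 = pi_3  (ok)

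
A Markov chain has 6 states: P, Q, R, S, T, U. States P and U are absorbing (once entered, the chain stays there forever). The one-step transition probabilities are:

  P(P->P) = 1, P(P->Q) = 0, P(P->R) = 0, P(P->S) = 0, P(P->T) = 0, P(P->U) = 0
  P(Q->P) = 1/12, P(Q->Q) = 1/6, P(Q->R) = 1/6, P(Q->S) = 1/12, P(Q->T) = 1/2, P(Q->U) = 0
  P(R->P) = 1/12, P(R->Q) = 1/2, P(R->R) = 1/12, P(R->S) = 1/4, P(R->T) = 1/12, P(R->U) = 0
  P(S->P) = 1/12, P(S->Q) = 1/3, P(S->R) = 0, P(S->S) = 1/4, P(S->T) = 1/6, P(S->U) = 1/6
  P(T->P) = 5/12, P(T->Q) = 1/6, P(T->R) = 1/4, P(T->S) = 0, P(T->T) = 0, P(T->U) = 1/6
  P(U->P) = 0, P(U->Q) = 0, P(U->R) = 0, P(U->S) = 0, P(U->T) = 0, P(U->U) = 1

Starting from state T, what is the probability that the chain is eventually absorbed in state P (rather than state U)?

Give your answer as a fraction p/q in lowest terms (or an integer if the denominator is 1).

Let a_i = P(absorbed in P | start in state i).
Boundary conditions: a_P = 1, a_U = 0.
For each transient state i, a_i = sum_j P(i->j) * a_j:
  a_Q = 1/12*a_P + 1/6*a_Q + 1/6*a_R + 1/12*a_S + 1/2*a_T + 0*a_U
  a_R = 1/12*a_P + 1/2*a_Q + 1/12*a_R + 1/4*a_S + 1/12*a_T + 0*a_U
  a_S = 1/12*a_P + 1/3*a_Q + 0*a_R + 1/4*a_S + 1/6*a_T + 1/6*a_U
  a_T = 5/12*a_P + 1/6*a_Q + 1/4*a_R + 0*a_S + 0*a_T + 1/6*a_U

Substituting a_P = 1 and a_U = 0, rearrange to (I - Q) a = r where r[i] = P(i -> P):
  [5/6, -1/6, -1/12, -1/2] . (a_Q, a_R, a_S, a_T) = 1/12
  [-1/2, 11/12, -1/4, -1/12] . (a_Q, a_R, a_S, a_T) = 1/12
  [-1/3, 0, 3/4, -1/6] . (a_Q, a_R, a_S, a_T) = 1/12
  [-1/6, -1/4, 0, 1] . (a_Q, a_R, a_S, a_T) = 5/12

Solving yields:
  a_Q = 2506/3407
  a_R = 2455/3407
  a_S = 2037/3407
  a_T = 2451/3407

Starting state is T, so the absorption probability is a_T = 2451/3407.

Answer: 2451/3407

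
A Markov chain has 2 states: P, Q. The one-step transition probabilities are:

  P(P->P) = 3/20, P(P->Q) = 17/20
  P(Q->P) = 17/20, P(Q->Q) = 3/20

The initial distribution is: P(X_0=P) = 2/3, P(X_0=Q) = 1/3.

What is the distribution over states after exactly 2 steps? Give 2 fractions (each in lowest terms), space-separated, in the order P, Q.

Propagating the distribution step by step (d_{t+1} = d_t * P):
d_0 = (P=2/3, Q=1/3)
  d_1[P] = 2/3*3/20 + 1/3*17/20 = 23/60
  d_1[Q] = 2/3*17/20 + 1/3*3/20 = 37/60
d_1 = (P=23/60, Q=37/60)
  d_2[P] = 23/60*3/20 + 37/60*17/20 = 349/600
  d_2[Q] = 23/60*17/20 + 37/60*3/20 = 251/600
d_2 = (P=349/600, Q=251/600)

Answer: 349/600 251/600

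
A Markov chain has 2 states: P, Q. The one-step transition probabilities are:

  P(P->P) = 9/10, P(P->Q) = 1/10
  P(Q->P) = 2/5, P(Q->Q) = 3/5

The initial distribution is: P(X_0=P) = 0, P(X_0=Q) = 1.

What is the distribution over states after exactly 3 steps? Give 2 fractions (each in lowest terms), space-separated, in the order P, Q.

Answer: 7/10 3/10

Derivation:
Propagating the distribution step by step (d_{t+1} = d_t * P):
d_0 = (P=0, Q=1)
  d_1[P] = 0*9/10 + 1*2/5 = 2/5
  d_1[Q] = 0*1/10 + 1*3/5 = 3/5
d_1 = (P=2/5, Q=3/5)
  d_2[P] = 2/5*9/10 + 3/5*2/5 = 3/5
  d_2[Q] = 2/5*1/10 + 3/5*3/5 = 2/5
d_2 = (P=3/5, Q=2/5)
  d_3[P] = 3/5*9/10 + 2/5*2/5 = 7/10
  d_3[Q] = 3/5*1/10 + 2/5*3/5 = 3/10
d_3 = (P=7/10, Q=3/10)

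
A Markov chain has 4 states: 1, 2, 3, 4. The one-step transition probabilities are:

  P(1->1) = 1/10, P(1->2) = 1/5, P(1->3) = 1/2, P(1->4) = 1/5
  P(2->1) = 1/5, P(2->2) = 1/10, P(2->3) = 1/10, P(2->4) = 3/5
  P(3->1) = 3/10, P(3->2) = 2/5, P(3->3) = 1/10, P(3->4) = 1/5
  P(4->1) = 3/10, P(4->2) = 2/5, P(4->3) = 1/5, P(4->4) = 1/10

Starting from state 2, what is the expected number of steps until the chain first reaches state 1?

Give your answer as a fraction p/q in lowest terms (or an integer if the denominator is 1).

Let h_i = expected steps to first reach 1 from state i.
Boundary: h_1 = 0.
First-step equations for the other states:
  h_2 = 1 + 1/5*h_1 + 1/10*h_2 + 1/10*h_3 + 3/5*h_4
  h_3 = 1 + 3/10*h_1 + 2/5*h_2 + 1/10*h_3 + 1/5*h_4
  h_4 = 1 + 3/10*h_1 + 2/5*h_2 + 1/5*h_3 + 1/10*h_4

Substituting h_1 = 0 and rearranging gives the linear system (I - Q) h = 1:
  [9/10, -1/10, -3/5] . (h_2, h_3, h_4) = 1
  [-2/5, 9/10, -1/5] . (h_2, h_3, h_4) = 1
  [-2/5, -1/5, 9/10] . (h_2, h_3, h_4) = 1

Solving yields:
  h_2 = 4
  h_3 = 26/7
  h_4 = 26/7

Starting state is 2, so the expected hitting time is h_2 = 4.

Answer: 4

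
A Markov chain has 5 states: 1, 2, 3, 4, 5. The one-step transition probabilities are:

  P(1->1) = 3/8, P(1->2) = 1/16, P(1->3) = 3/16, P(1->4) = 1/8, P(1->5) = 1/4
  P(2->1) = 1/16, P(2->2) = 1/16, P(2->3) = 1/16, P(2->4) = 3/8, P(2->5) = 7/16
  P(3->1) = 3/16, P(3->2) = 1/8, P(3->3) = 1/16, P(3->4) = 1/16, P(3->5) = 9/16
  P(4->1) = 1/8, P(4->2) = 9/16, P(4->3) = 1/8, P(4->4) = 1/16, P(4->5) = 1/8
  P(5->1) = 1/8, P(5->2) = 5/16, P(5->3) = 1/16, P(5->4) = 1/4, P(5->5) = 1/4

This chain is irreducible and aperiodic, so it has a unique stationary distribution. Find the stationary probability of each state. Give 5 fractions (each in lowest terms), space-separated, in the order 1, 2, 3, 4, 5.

The stationary distribution satisfies pi = pi * P, i.e.:
  pi_1 = 3/8*pi_1 + 1/16*pi_2 + 3/16*pi_3 + 1/8*pi_4 + 1/8*pi_5
  pi_2 = 1/16*pi_1 + 1/16*pi_2 + 1/8*pi_3 + 9/16*pi_4 + 5/16*pi_5
  pi_3 = 3/16*pi_1 + 1/16*pi_2 + 1/16*pi_3 + 1/8*pi_4 + 1/16*pi_5
  pi_4 = 1/8*pi_1 + 3/8*pi_2 + 1/16*pi_3 + 1/16*pi_4 + 1/4*pi_5
  pi_5 = 1/4*pi_1 + 7/16*pi_2 + 9/16*pi_3 + 1/8*pi_4 + 1/4*pi_5
with normalization: pi_1 + pi_2 + pi_3 + pi_4 + pi_5 = 1.

Using the first 4 balance equations plus normalization, the linear system A*pi = b is:
  [-5/8, 1/16, 3/16, 1/8, 1/8] . pi = 0
  [1/16, -15/16, 1/8, 9/16, 5/16] . pi = 0
  [3/16, 1/16, -15/16, 1/8, 1/16] . pi = 0
  [1/8, 3/8, 1/16, -15/16, 1/4] . pi = 0
  [1, 1, 1, 1, 1] . pi = 1

Solving yields:
  pi_1 = 899/5836
  pi_2 = 359/1459
  pi_3 = 138/1459
  pi_4 = 599/2918
  pi_5 = 1751/5836

Verification (pi * P):
  899/5836*3/8 + 359/1459*1/16 + 138/1459*3/16 + 599/2918*1/8 + 1751/5836*1/8 = 899/5836 = pi_1  (ok)
  899/5836*1/16 + 359/1459*1/16 + 138/1459*1/8 + 599/2918*9/16 + 1751/5836*5/16 = 359/1459 = pi_2  (ok)
  899/5836*3/16 + 359/1459*1/16 + 138/1459*1/16 + 599/2918*1/8 + 1751/5836*1/16 = 138/1459 = pi_3  (ok)
  899/5836*1/8 + 359/1459*3/8 + 138/1459*1/16 + 599/2918*1/16 + 1751/5836*1/4 = 599/2918 = pi_4  (ok)
  899/5836*1/4 + 359/1459*7/16 + 138/1459*9/16 + 599/2918*1/8 + 1751/5836*1/4 = 1751/5836 = pi_5  (ok)

Answer: 899/5836 359/1459 138/1459 599/2918 1751/5836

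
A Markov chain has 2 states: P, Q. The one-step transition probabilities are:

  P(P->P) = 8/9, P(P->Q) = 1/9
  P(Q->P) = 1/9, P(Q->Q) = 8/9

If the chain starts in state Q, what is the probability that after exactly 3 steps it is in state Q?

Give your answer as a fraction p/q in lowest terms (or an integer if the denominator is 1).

Answer: 536/729

Derivation:
Computing P^3 by repeated multiplication:
P^1 =
  P: [8/9, 1/9]
  Q: [1/9, 8/9]
P^2 =
  P: [65/81, 16/81]
  Q: [16/81, 65/81]
P^3 =
  P: [536/729, 193/729]
  Q: [193/729, 536/729]

(P^3)[Q -> Q] = 536/729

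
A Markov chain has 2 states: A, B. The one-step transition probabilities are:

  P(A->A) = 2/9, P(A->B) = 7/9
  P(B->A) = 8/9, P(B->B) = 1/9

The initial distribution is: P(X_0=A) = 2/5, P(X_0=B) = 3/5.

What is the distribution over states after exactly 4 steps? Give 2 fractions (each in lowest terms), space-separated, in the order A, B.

Answer: 616/1215 599/1215

Derivation:
Propagating the distribution step by step (d_{t+1} = d_t * P):
d_0 = (A=2/5, B=3/5)
  d_1[A] = 2/5*2/9 + 3/5*8/9 = 28/45
  d_1[B] = 2/5*7/9 + 3/5*1/9 = 17/45
d_1 = (A=28/45, B=17/45)
  d_2[A] = 28/45*2/9 + 17/45*8/9 = 64/135
  d_2[B] = 28/45*7/9 + 17/45*1/9 = 71/135
d_2 = (A=64/135, B=71/135)
  d_3[A] = 64/135*2/9 + 71/135*8/9 = 232/405
  d_3[B] = 64/135*7/9 + 71/135*1/9 = 173/405
d_3 = (A=232/405, B=173/405)
  d_4[A] = 232/405*2/9 + 173/405*8/9 = 616/1215
  d_4[B] = 232/405*7/9 + 173/405*1/9 = 599/1215
d_4 = (A=616/1215, B=599/1215)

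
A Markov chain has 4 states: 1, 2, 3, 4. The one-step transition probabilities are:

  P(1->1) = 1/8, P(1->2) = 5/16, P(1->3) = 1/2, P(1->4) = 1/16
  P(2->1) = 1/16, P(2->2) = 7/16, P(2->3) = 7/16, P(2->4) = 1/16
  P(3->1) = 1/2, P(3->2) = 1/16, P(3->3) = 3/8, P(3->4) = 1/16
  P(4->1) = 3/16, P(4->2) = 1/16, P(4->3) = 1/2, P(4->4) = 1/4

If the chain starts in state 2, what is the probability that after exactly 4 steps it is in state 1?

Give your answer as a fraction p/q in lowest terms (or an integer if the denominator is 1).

Computing P^4 by repeated multiplication:
P^1 =
  1: [1/8, 5/16, 1/2, 1/16]
  2: [1/16, 7/16, 7/16, 1/16]
  3: [1/2, 1/16, 3/8, 1/16]
  4: [3/16, 1/16, 1/2, 1/4]
P^2 =
  1: [19/64, 27/128, 107/256, 19/256]
  2: [17/64, 31/128, 107/256, 19/256]
  3: [17/64, 27/128, 115/256, 19/256]
  4: [83/256, 17/128, 111/256, 7/64]
P^3 =
  1: [1119/4096, 221/1024, 445/1024, 313/4096]
  2: [1111/4096, 225/1024, 443/1024, 313/4096]
  3: [1167/4096, 213/1024, 441/1024, 313/4096]
  4: [293/1024, 99/512, 7/16, 85/1024]
P^4 =
  1: [18301/65536, 3469/16384, 7081/16384, 5035/65536]
  2: [18237/65536, 3485/16384, 7081/16384, 5035/65536]
  3: [18237/65536, 3469/16384, 7097/16384, 5035/65536]
  4: [4623/16384, 423/2048, 3549/8192, 1279/16384]

(P^4)[2 -> 1] = 18237/65536

Answer: 18237/65536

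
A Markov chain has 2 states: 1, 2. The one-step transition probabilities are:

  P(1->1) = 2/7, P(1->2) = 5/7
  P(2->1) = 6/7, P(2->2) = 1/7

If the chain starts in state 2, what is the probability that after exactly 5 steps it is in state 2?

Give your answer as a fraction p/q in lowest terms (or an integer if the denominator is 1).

Answer: 7081/16807

Derivation:
Computing P^5 by repeated multiplication:
P^1 =
  1: [2/7, 5/7]
  2: [6/7, 1/7]
P^2 =
  1: [34/49, 15/49]
  2: [18/49, 31/49]
P^3 =
  1: [158/343, 185/343]
  2: [222/343, 121/343]
P^4 =
  1: [1426/2401, 975/2401]
  2: [1170/2401, 1231/2401]
P^5 =
  1: [8702/16807, 8105/16807]
  2: [9726/16807, 7081/16807]

(P^5)[2 -> 2] = 7081/16807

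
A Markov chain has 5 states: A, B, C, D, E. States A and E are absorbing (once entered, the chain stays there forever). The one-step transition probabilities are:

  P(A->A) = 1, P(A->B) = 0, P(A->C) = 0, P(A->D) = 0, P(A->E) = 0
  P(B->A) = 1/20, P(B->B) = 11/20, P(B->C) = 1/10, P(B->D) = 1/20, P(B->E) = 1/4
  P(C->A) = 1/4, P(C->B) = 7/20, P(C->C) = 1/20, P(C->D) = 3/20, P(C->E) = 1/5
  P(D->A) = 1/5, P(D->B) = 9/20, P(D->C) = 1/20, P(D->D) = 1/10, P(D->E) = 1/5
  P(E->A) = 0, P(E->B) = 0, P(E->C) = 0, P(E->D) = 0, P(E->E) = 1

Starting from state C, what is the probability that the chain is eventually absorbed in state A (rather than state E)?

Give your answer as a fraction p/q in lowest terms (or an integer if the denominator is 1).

Let a_i = P(absorbed in A | start in state i).
Boundary conditions: a_A = 1, a_E = 0.
For each transient state i, a_i = sum_j P(i->j) * a_j:
  a_B = 1/20*a_A + 11/20*a_B + 1/10*a_C + 1/20*a_D + 1/4*a_E
  a_C = 1/4*a_A + 7/20*a_B + 1/20*a_C + 3/20*a_D + 1/5*a_E
  a_D = 1/5*a_A + 9/20*a_B + 1/20*a_C + 1/10*a_D + 1/5*a_E

Substituting a_A = 1 and a_E = 0, rearrange to (I - Q) a = r where r[i] = P(i -> A):
  [9/20, -1/10, -1/20] . (a_B, a_C, a_D) = 1/20
  [-7/20, 19/20, -3/20] . (a_B, a_C, a_D) = 1/4
  [-9/20, -1/20, 9/10] . (a_B, a_C, a_D) = 1/5

Solving yields:
  a_B = 624/2567
  a_C = 62/151
  a_D = 941/2567

Starting state is C, so the absorption probability is a_C = 62/151.

Answer: 62/151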